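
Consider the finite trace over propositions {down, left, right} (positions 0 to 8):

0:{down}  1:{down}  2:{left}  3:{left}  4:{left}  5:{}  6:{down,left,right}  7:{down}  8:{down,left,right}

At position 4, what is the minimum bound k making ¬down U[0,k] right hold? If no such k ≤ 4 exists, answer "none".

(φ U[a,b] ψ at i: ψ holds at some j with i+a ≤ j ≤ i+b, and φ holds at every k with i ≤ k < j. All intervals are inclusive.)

2

Need earliest j ≥ 4 with right, and ¬down at every k in [4,j-1].
  j=4: rhs fails.
  j=5: rhs fails.
  j=6: rhs holds; lhs holds on [4,5]. k = 2.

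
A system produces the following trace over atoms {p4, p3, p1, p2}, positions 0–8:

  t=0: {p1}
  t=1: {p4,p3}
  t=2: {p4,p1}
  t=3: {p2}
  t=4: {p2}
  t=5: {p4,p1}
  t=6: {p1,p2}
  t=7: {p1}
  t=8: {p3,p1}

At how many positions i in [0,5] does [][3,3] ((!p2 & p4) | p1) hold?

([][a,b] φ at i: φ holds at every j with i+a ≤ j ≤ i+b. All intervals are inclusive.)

Evaluate at each i in [0,5]:
  i=0: ✗ (fails at j=3)
  i=1: ✗ (fails at j=4)
  i=2: ✓ (all of [5,5])
  i=3: ✓ (all of [6,6])
  i=4: ✓ (all of [7,7])
  i=5: ✓ (all of [8,8])
Positions where it holds: {2, 3, 4, 5} → 4.

4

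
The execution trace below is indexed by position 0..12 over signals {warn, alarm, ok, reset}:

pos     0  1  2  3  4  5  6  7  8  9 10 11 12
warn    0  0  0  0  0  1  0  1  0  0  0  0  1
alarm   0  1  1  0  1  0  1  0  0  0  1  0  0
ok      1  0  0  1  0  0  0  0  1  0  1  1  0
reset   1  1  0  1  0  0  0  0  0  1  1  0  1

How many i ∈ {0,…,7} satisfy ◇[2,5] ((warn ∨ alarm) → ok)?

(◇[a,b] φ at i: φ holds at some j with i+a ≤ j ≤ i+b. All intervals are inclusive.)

Evaluate at each i in [0,7]:
  i=0: ✓ (witness j=3)
  i=1: ✓ (witness j=3)
  i=2: ✗ (none in [4,7])
  i=3: ✓ (witness j=8)
  i=4: ✓ (witness j=8)
  i=5: ✓ (witness j=8)
  i=6: ✓ (witness j=8)
  i=7: ✓ (witness j=9)
Positions where it holds: {0, 1, 3, 4, 5, 6, 7} → 7.

7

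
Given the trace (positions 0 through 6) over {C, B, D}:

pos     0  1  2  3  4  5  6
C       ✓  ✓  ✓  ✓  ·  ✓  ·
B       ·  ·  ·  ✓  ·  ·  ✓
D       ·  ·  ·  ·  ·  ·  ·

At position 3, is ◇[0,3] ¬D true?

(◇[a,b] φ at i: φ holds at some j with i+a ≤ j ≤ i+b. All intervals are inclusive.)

Check ¬D at each j in [3,6]:
  j=3: true
  j=4: true
  j=5: true
  j=6: true
Found at j=3 → formula holds.

Holds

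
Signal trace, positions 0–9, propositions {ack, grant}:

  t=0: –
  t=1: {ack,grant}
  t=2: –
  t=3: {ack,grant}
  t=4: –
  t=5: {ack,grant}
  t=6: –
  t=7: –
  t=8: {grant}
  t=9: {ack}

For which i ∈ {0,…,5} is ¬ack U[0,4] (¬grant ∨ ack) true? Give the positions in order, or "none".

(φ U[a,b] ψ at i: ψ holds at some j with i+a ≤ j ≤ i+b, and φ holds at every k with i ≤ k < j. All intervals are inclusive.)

0, 1, 2, 3, 4, 5

Evaluate at each i in [0,5]:
  i=0: ✓ (rhs at j=0)
  i=1: ✓ (rhs at j=1)
  i=2: ✓ (rhs at j=2)
  i=3: ✓ (rhs at j=3)
  i=4: ✓ (rhs at j=4)
  i=5: ✓ (rhs at j=5)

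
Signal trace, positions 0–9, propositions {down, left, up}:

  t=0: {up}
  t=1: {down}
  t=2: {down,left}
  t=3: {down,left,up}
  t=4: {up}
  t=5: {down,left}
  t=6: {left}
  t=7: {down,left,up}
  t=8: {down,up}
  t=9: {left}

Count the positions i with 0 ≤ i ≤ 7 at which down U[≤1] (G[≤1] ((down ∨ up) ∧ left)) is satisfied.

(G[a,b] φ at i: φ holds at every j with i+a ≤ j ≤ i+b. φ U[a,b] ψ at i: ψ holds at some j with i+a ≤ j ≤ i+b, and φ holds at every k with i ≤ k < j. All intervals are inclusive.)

2

Evaluate at each i in [0,7]:
  i=0: ✗ (no rhs in [0,1])
  i=1: ✓ (rhs at j=2; lhs holds on [1,1])
  i=2: ✓ (rhs at j=2)
  i=3: ✗ (no rhs in [3,4])
  i=4: ✗ (no rhs in [4,5])
  i=5: ✗ (no rhs in [5,6])
  i=6: ✗ (no rhs in [6,7])
  i=7: ✗ (no rhs in [7,8])
Positions where it holds: {1, 2} → 2.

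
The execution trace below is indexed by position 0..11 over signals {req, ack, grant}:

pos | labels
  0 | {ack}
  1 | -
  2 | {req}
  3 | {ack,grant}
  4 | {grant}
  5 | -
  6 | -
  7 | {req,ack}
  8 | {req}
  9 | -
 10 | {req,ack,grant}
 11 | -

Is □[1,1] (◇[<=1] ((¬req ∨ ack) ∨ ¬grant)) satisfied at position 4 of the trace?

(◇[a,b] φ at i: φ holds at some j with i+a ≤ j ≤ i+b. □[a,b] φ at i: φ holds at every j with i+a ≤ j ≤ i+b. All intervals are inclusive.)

Check ◇[<=1] ((¬req ∨ ack) ∨ ¬grant) at every j in [5,5]:
  j=5: holds (witness at 5)
All positions satisfy it → formula holds.

True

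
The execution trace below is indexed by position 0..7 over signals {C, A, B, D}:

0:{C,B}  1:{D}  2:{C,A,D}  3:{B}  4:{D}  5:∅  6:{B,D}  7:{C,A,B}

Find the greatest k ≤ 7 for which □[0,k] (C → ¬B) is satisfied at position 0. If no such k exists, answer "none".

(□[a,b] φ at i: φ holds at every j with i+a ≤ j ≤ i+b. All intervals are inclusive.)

none

(C → ¬B) must hold from j=0 onward; find where it first fails.
  j=0: fails → no k works.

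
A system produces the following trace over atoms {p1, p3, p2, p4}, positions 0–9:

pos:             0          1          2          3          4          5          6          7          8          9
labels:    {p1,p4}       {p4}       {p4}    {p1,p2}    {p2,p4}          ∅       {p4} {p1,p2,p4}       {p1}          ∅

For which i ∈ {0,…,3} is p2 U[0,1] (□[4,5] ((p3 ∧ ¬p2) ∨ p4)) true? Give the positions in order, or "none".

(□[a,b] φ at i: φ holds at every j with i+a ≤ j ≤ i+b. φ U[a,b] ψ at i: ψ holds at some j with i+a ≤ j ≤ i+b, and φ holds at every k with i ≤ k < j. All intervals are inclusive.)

2

Evaluate at each i in [0,3]:
  i=0: ✗ (no rhs in [0,1])
  i=1: ✗ (lhs fails at k=1 before rhs at j=2)
  i=2: ✓ (rhs at j=2)
  i=3: ✗ (no rhs in [3,4])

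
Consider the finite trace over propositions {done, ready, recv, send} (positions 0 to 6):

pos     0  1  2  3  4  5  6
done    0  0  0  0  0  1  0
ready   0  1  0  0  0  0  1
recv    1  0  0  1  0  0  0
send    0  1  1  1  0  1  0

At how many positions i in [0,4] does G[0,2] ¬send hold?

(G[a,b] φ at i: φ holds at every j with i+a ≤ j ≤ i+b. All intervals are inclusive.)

0

Evaluate at each i in [0,4]:
  i=0: ✗ (fails at j=1)
  i=1: ✗ (fails at j=1)
  i=2: ✗ (fails at j=2)
  i=3: ✗ (fails at j=3)
  i=4: ✗ (fails at j=5)
Positions where it holds: {} → 0.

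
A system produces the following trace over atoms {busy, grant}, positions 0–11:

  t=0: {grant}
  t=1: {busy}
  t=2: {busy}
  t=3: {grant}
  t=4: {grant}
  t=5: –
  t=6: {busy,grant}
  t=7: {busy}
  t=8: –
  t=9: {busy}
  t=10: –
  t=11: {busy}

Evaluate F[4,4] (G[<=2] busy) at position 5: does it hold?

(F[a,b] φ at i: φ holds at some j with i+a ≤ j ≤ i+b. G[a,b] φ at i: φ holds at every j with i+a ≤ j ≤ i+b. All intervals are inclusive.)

False

Check G[<=2] busy at each j in [9,9]:
  j=9: fails at 10
No position in the window satisfies it → formula fails.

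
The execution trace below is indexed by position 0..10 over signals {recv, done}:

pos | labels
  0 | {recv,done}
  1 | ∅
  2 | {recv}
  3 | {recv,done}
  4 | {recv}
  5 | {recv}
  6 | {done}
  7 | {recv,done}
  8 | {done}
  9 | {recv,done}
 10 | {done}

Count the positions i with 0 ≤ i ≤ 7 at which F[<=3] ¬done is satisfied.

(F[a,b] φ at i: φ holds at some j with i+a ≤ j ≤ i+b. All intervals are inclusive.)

Evaluate at each i in [0,7]:
  i=0: ✓ (witness j=1)
  i=1: ✓ (witness j=1)
  i=2: ✓ (witness j=2)
  i=3: ✓ (witness j=4)
  i=4: ✓ (witness j=4)
  i=5: ✓ (witness j=5)
  i=6: ✗ (none in [6,9])
  i=7: ✗ (none in [7,10])
Positions where it holds: {0, 1, 2, 3, 4, 5} → 6.

6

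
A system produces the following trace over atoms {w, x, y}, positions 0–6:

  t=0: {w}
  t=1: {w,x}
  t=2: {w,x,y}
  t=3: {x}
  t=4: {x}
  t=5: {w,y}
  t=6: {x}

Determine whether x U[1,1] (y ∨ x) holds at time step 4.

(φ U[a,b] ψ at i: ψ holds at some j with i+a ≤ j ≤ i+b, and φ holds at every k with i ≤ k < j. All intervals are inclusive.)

Need some j in [5,5] with (y ∨ x), and x at every k in [4,j-1].
  j=5: (y ∨ x) holds; x holds at every k in [4,4] → satisfied.

True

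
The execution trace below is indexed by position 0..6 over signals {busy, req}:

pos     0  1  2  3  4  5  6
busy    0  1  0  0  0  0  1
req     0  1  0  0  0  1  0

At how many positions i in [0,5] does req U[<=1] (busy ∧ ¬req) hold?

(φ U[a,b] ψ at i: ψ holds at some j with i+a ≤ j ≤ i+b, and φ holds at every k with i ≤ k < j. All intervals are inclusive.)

1

Evaluate at each i in [0,5]:
  i=0: ✗ (no rhs in [0,1])
  i=1: ✗ (no rhs in [1,2])
  i=2: ✗ (no rhs in [2,3])
  i=3: ✗ (no rhs in [3,4])
  i=4: ✗ (no rhs in [4,5])
  i=5: ✓ (rhs at j=6; lhs holds on [5,5])
Positions where it holds: {5} → 1.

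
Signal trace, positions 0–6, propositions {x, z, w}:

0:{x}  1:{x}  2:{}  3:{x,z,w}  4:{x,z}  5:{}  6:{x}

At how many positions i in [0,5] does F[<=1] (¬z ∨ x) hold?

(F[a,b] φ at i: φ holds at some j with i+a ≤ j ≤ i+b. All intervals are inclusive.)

Evaluate at each i in [0,5]:
  i=0: ✓ (witness j=0)
  i=1: ✓ (witness j=1)
  i=2: ✓ (witness j=2)
  i=3: ✓ (witness j=3)
  i=4: ✓ (witness j=4)
  i=5: ✓ (witness j=5)
Positions where it holds: {0, 1, 2, 3, 4, 5} → 6.

6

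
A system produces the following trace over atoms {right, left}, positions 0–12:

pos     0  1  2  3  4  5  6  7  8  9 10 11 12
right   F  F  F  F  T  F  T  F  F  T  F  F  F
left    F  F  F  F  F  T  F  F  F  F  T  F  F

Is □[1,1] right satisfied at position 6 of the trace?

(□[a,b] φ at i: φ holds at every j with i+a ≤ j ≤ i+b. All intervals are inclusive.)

Does not hold

Check right at every j in [7,7]:
  j=7: false
Fails at j=7 → formula fails.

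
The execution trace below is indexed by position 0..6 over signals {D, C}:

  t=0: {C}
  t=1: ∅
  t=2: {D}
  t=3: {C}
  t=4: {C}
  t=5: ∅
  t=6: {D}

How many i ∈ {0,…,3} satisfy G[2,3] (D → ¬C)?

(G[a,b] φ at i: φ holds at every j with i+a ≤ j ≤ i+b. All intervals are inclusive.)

Evaluate at each i in [0,3]:
  i=0: ✓ (all of [2,3])
  i=1: ✓ (all of [3,4])
  i=2: ✓ (all of [4,5])
  i=3: ✓ (all of [5,6])
Positions where it holds: {0, 1, 2, 3} → 4.

4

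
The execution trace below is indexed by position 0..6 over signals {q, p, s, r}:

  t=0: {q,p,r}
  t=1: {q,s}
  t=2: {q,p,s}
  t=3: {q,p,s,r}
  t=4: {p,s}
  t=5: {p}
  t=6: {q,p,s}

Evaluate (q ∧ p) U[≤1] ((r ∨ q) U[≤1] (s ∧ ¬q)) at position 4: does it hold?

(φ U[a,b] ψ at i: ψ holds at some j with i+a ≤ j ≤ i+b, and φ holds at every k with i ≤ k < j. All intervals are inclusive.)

Need some j in [4,5] with ((r ∨ q) U[≤1] (s ∧ ¬q)), and (q ∧ p) at every k in [4,j-1].
  j=4: ((r ∨ q) U[≤1] (s ∧ ¬q)) holds; no prefix to check → satisfied.

Yes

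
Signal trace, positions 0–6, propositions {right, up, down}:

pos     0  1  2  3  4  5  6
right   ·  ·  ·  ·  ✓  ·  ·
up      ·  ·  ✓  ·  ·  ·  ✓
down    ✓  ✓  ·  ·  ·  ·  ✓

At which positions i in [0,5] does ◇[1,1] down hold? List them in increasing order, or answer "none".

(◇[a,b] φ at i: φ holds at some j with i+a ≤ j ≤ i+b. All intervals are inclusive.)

Evaluate at each i in [0,5]:
  i=0: ✓ (witness j=1)
  i=1: ✗ (none in [2,2])
  i=2: ✗ (none in [3,3])
  i=3: ✗ (none in [4,4])
  i=4: ✗ (none in [5,5])
  i=5: ✓ (witness j=6)

0, 5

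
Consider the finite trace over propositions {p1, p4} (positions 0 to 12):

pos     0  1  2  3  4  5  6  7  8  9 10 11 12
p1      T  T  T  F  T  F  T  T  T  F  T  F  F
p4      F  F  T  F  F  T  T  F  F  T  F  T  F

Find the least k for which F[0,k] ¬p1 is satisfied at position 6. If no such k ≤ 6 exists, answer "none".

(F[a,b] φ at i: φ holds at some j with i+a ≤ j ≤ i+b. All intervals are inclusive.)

Scan j = 6,7,… for ¬p1:
  j=6: fails
  j=7: fails
  j=8: fails
  j=9: holds
First hit at j=9, so smallest k = 9-6 = 3.

3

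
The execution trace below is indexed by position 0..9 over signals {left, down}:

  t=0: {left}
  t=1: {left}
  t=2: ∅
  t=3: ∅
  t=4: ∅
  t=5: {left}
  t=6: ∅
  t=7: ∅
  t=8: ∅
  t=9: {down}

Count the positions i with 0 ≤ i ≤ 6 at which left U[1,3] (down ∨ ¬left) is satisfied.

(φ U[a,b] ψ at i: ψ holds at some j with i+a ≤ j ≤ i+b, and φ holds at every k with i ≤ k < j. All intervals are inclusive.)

3

Evaluate at each i in [0,6]:
  i=0: ✓ (rhs at j=2; lhs holds on [0,1])
  i=1: ✓ (rhs at j=2; lhs holds on [1,1])
  i=2: ✗ (lhs fails at k=2 before rhs at j=3)
  i=3: ✗ (lhs fails at k=3 before rhs at j=4)
  i=4: ✗ (lhs fails at k=4 before rhs at j=6)
  i=5: ✓ (rhs at j=6; lhs holds on [5,5])
  i=6: ✗ (lhs fails at k=6 before rhs at j=7)
Positions where it holds: {0, 1, 5} → 3.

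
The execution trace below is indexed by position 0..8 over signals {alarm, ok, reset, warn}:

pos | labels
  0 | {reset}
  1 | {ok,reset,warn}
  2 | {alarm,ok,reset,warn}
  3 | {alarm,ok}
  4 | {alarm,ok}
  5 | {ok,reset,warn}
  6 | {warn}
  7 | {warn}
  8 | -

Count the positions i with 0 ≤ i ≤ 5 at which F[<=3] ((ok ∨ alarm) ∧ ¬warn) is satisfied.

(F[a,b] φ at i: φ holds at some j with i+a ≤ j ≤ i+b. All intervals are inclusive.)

5

Evaluate at each i in [0,5]:
  i=0: ✓ (witness j=3)
  i=1: ✓ (witness j=3)
  i=2: ✓ (witness j=3)
  i=3: ✓ (witness j=3)
  i=4: ✓ (witness j=4)
  i=5: ✗ (none in [5,8])
Positions where it holds: {0, 1, 2, 3, 4} → 5.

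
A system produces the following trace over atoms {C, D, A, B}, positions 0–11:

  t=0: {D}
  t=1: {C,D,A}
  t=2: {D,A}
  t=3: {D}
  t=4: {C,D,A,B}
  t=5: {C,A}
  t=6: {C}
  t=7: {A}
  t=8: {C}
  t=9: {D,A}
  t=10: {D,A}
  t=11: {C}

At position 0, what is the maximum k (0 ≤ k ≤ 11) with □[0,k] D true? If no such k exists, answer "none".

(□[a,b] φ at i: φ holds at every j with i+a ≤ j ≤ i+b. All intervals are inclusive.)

D must hold from j=0 onward; find where it first fails.
  j=0: holds
  j=1: holds
  j=2: holds
  j=3: holds
  j=4: holds
  j=5: fails
Holds on [0,4], so largest k = 4.

4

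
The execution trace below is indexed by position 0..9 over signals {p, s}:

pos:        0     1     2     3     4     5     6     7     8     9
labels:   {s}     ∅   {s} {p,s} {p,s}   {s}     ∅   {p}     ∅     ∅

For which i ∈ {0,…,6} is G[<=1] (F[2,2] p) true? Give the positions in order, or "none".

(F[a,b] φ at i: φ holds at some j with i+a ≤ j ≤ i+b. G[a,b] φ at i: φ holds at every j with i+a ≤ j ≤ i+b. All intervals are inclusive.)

Evaluate at each i in [0,6]:
  i=0: ✗ (fails at j=0)
  i=1: ✓ (all of [1,2])
  i=2: ✗ (fails at j=3)
  i=3: ✗ (fails at j=3)
  i=4: ✗ (fails at j=4)
  i=5: ✗ (fails at j=6)
  i=6: ✗ (fails at j=6)

1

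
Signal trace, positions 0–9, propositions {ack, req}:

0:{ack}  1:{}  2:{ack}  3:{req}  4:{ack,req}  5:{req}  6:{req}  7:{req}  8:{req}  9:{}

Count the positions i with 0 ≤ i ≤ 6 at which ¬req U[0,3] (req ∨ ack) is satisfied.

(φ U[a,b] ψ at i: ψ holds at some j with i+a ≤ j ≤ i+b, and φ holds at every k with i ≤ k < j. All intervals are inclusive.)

7

Evaluate at each i in [0,6]:
  i=0: ✓ (rhs at j=0)
  i=1: ✓ (rhs at j=2; lhs holds on [1,1])
  i=2: ✓ (rhs at j=2)
  i=3: ✓ (rhs at j=3)
  i=4: ✓ (rhs at j=4)
  i=5: ✓ (rhs at j=5)
  i=6: ✓ (rhs at j=6)
Positions where it holds: {0, 1, 2, 3, 4, 5, 6} → 7.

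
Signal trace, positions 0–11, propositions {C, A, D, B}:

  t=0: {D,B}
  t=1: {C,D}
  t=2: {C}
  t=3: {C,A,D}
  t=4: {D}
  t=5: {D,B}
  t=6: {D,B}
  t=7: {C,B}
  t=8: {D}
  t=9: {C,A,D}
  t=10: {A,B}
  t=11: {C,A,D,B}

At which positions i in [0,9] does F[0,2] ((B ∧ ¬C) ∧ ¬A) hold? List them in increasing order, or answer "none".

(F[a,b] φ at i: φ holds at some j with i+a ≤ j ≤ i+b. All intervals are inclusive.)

0, 3, 4, 5, 6

Evaluate at each i in [0,9]:
  i=0: ✓ (witness j=0)
  i=1: ✗ (none in [1,3])
  i=2: ✗ (none in [2,4])
  i=3: ✓ (witness j=5)
  i=4: ✓ (witness j=5)
  i=5: ✓ (witness j=5)
  i=6: ✓ (witness j=6)
  i=7: ✗ (none in [7,9])
  i=8: ✗ (none in [8,10])
  i=9: ✗ (none in [9,11])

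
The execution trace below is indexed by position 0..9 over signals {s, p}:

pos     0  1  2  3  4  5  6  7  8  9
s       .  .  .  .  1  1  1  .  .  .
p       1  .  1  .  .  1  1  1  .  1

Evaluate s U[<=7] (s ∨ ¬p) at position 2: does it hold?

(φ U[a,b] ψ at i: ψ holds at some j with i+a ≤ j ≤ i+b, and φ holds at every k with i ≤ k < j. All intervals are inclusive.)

Need some j in [2,9] with (s ∨ ¬p), and s at every k in [2,j-1].
  j=2: (s ∨ ¬p) false.
  j=3: (s ∨ ¬p) holds, but s fails at k=2 → not this j.
  j=4: (s ∨ ¬p) holds, but s fails at k=2 → not this j.
  j=5: (s ∨ ¬p) holds, but s fails at k=2 → not this j.
  j=6: (s ∨ ¬p) holds, but s fails at k=2 → not this j.
  j=7: (s ∨ ¬p) false.
  j=8: (s ∨ ¬p) holds, but s fails at k=2 → not this j.
  j=9: (s ∨ ¬p) false.
No j in the window works → until fails.

Does not hold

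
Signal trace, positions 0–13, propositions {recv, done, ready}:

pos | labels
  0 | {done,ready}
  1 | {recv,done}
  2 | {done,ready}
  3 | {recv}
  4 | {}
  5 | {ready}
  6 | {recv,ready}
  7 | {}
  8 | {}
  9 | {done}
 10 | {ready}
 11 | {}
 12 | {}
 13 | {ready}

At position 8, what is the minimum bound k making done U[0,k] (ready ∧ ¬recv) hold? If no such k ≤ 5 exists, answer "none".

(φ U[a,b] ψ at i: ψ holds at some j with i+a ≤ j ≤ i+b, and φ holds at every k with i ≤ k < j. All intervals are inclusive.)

Need earliest j ≥ 8 with (ready ∧ ¬recv), and done at every k in [8,j-1].
  j=8: rhs fails.
  j=9: rhs fails.
  j=10: rhs holds but lhs fails at k=8.
  j=11: rhs fails.
  j=12: rhs fails.
  j=13: rhs holds but lhs fails at k=8.
No witness within the range → none.

none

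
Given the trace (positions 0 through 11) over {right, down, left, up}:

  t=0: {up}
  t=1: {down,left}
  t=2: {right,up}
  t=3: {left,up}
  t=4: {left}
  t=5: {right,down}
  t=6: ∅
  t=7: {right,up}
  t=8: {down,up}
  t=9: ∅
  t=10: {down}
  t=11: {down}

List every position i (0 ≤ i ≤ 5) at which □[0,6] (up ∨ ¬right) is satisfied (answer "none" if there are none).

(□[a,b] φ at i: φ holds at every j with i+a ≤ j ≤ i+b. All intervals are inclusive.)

Evaluate at each i in [0,5]:
  i=0: ✗ (fails at j=5)
  i=1: ✗ (fails at j=5)
  i=2: ✗ (fails at j=5)
  i=3: ✗ (fails at j=5)
  i=4: ✗ (fails at j=5)
  i=5: ✗ (fails at j=5)

none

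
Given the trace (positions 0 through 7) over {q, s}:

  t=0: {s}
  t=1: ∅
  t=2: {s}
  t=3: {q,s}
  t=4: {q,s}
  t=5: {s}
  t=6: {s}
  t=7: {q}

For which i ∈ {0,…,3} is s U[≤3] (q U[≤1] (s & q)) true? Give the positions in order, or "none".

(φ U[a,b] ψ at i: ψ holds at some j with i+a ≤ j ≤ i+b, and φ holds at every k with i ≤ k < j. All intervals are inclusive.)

Evaluate at each i in [0,3]:
  i=0: ✗ (lhs fails at k=1 before rhs at j=3)
  i=1: ✗ (lhs fails at k=1 before rhs at j=3)
  i=2: ✓ (rhs at j=3; lhs holds on [2,2])
  i=3: ✓ (rhs at j=3)

2, 3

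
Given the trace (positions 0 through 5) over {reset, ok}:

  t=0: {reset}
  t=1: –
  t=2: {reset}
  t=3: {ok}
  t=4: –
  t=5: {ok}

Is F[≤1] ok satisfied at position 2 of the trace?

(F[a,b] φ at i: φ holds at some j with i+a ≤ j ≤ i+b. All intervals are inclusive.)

Check ok at each j in [2,3]:
  j=2: false
  j=3: true
Found at j=3 → formula holds.

True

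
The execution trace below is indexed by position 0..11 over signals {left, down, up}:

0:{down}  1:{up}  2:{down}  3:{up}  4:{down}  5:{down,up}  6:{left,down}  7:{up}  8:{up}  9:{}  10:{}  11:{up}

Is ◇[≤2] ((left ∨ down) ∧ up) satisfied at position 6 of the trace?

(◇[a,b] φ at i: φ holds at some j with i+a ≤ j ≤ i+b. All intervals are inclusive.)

Check ((left ∨ down) ∧ up) at each j in [6,8]:
  j=6: false
  j=7: false
  j=8: false
No position in the window satisfies it → formula fails.

No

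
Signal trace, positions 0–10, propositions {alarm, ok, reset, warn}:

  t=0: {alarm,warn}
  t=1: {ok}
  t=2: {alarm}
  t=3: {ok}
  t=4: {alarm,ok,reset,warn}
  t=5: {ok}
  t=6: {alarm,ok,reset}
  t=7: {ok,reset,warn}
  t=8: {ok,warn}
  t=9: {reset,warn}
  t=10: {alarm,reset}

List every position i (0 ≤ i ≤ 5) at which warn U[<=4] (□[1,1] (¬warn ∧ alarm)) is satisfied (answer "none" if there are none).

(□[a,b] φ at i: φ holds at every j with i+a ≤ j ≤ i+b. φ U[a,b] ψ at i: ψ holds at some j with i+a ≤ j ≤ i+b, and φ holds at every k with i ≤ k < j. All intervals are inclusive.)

Evaluate at each i in [0,5]:
  i=0: ✓ (rhs at j=1; lhs holds on [0,0])
  i=1: ✓ (rhs at j=1)
  i=2: ✗ (lhs fails at k=2 before rhs at j=5)
  i=3: ✗ (lhs fails at k=3 before rhs at j=5)
  i=4: ✓ (rhs at j=5; lhs holds on [4,4])
  i=5: ✓ (rhs at j=5)

0, 1, 4, 5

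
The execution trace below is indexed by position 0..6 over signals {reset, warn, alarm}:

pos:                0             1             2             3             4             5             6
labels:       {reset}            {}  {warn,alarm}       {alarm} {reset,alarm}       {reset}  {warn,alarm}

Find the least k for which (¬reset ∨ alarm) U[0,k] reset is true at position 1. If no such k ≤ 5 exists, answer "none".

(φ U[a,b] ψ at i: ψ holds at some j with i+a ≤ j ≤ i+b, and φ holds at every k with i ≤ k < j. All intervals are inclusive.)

3

Need earliest j ≥ 1 with reset, and (¬reset ∨ alarm) at every k in [1,j-1].
  j=1: rhs fails.
  j=2: rhs fails.
  j=3: rhs fails.
  j=4: rhs holds; lhs holds on [1,3]. k = 3.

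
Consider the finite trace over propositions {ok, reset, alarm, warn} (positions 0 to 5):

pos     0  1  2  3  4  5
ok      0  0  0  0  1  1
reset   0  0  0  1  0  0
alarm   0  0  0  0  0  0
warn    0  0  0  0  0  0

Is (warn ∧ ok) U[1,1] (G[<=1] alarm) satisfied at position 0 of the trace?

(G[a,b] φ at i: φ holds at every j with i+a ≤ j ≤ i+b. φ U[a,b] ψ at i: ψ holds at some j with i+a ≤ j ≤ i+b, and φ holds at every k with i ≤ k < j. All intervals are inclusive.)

False

Need some j in [1,1] with G[<=1] alarm, and (warn ∧ ok) at every k in [0,j-1].
  j=1: G[<=1] alarm — fails at 1.
No j in the window works → until fails.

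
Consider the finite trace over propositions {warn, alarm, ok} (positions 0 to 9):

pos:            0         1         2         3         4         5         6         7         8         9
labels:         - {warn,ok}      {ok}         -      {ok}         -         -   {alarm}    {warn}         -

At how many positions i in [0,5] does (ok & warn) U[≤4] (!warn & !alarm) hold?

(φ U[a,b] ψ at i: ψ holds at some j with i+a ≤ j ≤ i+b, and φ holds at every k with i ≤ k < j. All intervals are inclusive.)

Evaluate at each i in [0,5]:
  i=0: ✓ (rhs at j=0)
  i=1: ✓ (rhs at j=2; lhs holds on [1,1])
  i=2: ✓ (rhs at j=2)
  i=3: ✓ (rhs at j=3)
  i=4: ✓ (rhs at j=4)
  i=5: ✓ (rhs at j=5)
Positions where it holds: {0, 1, 2, 3, 4, 5} → 6.

6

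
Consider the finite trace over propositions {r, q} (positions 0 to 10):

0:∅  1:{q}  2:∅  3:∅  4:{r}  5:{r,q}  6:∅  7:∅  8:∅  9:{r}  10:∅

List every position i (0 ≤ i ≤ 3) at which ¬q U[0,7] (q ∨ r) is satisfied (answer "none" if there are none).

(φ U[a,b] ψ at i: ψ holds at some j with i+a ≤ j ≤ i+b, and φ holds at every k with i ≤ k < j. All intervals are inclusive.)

Evaluate at each i in [0,3]:
  i=0: ✓ (rhs at j=1; lhs holds on [0,0])
  i=1: ✓ (rhs at j=1)
  i=2: ✓ (rhs at j=4; lhs holds on [2,3])
  i=3: ✓ (rhs at j=4; lhs holds on [3,3])

0, 1, 2, 3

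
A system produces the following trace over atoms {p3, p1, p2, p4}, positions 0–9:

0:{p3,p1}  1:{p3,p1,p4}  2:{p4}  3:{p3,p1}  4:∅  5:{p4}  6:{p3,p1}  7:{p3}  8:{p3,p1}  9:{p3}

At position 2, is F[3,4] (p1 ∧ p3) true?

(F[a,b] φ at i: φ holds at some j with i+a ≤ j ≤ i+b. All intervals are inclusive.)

Yes

Check (p1 ∧ p3) at each j in [5,6]:
  j=5: false
  j=6: true
Found at j=6 → formula holds.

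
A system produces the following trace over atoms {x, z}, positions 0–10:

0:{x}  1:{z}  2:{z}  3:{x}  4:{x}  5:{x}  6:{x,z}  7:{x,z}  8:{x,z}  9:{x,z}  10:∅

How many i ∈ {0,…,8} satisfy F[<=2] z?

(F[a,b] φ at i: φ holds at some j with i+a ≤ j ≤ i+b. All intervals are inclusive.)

8

Evaluate at each i in [0,8]:
  i=0: ✓ (witness j=1)
  i=1: ✓ (witness j=1)
  i=2: ✓ (witness j=2)
  i=3: ✗ (none in [3,5])
  i=4: ✓ (witness j=6)
  i=5: ✓ (witness j=6)
  i=6: ✓ (witness j=6)
  i=7: ✓ (witness j=7)
  i=8: ✓ (witness j=8)
Positions where it holds: {0, 1, 2, 4, 5, 6, 7, 8} → 8.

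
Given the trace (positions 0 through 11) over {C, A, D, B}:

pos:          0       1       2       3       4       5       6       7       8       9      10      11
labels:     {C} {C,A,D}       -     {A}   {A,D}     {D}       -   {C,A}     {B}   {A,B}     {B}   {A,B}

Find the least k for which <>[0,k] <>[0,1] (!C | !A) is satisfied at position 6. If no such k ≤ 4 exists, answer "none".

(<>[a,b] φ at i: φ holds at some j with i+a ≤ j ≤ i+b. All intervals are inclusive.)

0

Scan j = 6,7,… for <>[0,1] (!C | !A):
  j=6: holds
First hit at j=6, so smallest k = 6-6 = 0.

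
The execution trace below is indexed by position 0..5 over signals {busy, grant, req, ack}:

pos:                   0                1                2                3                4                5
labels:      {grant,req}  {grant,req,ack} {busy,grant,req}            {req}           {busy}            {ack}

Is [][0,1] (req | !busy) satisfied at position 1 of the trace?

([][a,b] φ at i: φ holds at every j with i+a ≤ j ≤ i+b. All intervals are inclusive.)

Holds

Check (req | !busy) at every j in [1,2]:
  j=1: true
  j=2: true
All positions satisfy it → formula holds.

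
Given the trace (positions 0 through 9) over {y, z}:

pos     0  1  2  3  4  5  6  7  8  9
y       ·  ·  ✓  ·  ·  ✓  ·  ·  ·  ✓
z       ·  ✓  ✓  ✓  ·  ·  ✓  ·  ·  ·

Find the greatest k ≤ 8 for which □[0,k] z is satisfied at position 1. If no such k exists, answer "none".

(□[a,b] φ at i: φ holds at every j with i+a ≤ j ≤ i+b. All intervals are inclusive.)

2

z must hold from j=1 onward; find where it first fails.
  j=1: holds
  j=2: holds
  j=3: holds
  j=4: fails
Holds on [1,3], so largest k = 2.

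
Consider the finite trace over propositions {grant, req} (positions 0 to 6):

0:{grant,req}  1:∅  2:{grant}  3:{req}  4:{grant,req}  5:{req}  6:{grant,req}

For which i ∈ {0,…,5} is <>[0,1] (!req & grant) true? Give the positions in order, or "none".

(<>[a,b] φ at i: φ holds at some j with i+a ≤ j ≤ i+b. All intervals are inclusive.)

Evaluate at each i in [0,5]:
  i=0: ✗ (none in [0,1])
  i=1: ✓ (witness j=2)
  i=2: ✓ (witness j=2)
  i=3: ✗ (none in [3,4])
  i=4: ✗ (none in [4,5])
  i=5: ✗ (none in [5,6])

1, 2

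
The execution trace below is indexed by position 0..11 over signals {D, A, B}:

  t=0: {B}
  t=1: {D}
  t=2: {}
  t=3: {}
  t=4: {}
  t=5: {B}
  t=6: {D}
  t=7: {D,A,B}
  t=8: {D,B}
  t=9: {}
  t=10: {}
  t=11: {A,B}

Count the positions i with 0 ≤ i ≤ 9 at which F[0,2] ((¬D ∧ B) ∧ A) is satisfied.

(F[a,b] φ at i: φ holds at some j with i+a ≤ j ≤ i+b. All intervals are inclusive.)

Evaluate at each i in [0,9]:
  i=0: ✗ (none in [0,2])
  i=1: ✗ (none in [1,3])
  i=2: ✗ (none in [2,4])
  i=3: ✗ (none in [3,5])
  i=4: ✗ (none in [4,6])
  i=5: ✗ (none in [5,7])
  i=6: ✗ (none in [6,8])
  i=7: ✗ (none in [7,9])
  i=8: ✗ (none in [8,10])
  i=9: ✓ (witness j=11)
Positions where it holds: {9} → 1.

1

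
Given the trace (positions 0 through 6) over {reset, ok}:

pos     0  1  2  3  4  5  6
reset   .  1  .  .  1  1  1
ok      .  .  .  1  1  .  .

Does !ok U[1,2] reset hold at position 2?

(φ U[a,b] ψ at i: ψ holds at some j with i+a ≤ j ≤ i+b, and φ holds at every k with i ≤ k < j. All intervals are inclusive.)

Need some j in [3,4] with reset, and !ok at every k in [2,j-1].
  j=3: reset false.
  j=4: reset holds, but !ok fails at k=3 → not this j.
No j in the window works → until fails.

No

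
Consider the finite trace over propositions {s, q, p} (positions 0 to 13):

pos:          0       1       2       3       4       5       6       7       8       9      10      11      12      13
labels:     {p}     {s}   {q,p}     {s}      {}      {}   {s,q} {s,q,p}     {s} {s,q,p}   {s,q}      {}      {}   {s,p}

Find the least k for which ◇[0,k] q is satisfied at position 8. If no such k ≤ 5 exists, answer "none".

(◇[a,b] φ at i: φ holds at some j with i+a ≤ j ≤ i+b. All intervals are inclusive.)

Scan j = 8,9,… for q:
  j=8: fails
  j=9: holds
First hit at j=9, so smallest k = 9-8 = 1.

1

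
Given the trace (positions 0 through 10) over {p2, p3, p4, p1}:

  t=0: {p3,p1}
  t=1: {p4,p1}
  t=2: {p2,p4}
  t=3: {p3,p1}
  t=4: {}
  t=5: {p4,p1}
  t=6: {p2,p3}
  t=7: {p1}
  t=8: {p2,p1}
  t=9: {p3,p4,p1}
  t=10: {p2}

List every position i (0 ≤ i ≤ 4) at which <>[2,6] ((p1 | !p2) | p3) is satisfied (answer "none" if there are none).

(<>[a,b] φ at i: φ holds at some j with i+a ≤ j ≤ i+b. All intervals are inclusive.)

Evaluate at each i in [0,4]:
  i=0: ✓ (witness j=3)
  i=1: ✓ (witness j=3)
  i=2: ✓ (witness j=4)
  i=3: ✓ (witness j=5)
  i=4: ✓ (witness j=6)

0, 1, 2, 3, 4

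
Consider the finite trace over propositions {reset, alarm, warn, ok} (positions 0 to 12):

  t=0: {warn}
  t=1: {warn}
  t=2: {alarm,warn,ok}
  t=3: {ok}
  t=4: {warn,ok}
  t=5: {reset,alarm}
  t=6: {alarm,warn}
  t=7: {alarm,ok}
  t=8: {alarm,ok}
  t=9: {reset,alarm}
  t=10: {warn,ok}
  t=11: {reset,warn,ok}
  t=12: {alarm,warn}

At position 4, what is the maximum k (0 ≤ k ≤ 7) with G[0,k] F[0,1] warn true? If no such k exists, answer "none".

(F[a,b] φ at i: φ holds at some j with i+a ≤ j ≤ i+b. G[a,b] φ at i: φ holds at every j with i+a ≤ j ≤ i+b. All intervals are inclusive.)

F[0,1] warn must hold from j=4 onward; find where it first fails.
  j=4: holds
  j=5: holds
  j=6: holds
  j=7: fails
Holds on [4,6], so largest k = 2.

2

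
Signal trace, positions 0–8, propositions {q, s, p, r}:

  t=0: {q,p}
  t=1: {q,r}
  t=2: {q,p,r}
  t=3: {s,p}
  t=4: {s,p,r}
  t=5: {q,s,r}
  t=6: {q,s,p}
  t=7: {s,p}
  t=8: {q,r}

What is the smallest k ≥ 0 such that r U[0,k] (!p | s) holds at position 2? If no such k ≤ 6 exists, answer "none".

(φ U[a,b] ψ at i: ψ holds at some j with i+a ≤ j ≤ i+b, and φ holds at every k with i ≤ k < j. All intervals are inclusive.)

1

Need earliest j ≥ 2 with (!p | s), and r at every k in [2,j-1].
  j=2: rhs fails.
  j=3: rhs holds; lhs holds on [2,2]. k = 1.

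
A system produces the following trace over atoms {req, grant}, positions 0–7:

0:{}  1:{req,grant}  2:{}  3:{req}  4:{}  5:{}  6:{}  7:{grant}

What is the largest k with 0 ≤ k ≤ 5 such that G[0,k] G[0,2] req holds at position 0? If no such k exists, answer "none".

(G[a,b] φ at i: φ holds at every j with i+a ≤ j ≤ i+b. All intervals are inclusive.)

none

G[0,2] req must hold from j=0 onward; find where it first fails.
  j=0: fails → no k works.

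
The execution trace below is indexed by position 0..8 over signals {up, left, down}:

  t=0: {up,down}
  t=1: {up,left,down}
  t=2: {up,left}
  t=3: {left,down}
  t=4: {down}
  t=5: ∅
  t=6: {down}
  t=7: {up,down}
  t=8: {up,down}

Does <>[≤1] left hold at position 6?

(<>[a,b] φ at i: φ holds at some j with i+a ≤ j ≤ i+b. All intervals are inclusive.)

Check left at each j in [6,7]:
  j=6: false
  j=7: false
No position in the window satisfies it → formula fails.

Does not hold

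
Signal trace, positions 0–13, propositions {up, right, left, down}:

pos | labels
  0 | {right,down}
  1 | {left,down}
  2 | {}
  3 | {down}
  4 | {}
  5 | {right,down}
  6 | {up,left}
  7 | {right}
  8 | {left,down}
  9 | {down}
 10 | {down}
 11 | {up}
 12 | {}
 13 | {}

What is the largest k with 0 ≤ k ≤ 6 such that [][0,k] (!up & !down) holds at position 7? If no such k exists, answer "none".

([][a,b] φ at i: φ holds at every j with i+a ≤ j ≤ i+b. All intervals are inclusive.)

(!up & !down) must hold from j=7 onward; find where it first fails.
  j=7: holds
  j=8: fails
Holds on [7,7], so largest k = 0.

0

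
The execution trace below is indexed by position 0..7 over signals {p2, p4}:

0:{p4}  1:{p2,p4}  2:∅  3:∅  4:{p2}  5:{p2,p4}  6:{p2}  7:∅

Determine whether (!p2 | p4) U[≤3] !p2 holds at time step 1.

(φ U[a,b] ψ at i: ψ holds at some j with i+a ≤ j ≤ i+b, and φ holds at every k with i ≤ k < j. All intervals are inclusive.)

Need some j in [1,4] with !p2, and (!p2 | p4) at every k in [1,j-1].
  j=1: !p2 false.
  j=2: !p2 holds; (!p2 | p4) holds at every k in [1,1] → satisfied.

True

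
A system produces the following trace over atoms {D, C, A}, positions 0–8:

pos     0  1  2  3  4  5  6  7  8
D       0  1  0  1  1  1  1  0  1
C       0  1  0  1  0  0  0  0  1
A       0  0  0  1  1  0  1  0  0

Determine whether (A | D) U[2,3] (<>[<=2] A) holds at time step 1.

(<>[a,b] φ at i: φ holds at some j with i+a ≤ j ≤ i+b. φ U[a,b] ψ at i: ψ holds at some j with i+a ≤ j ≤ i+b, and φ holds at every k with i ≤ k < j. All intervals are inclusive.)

Does not hold

Need some j in [3,4] with <>[<=2] A, and (A | D) at every k in [1,j-1].
  j=3: <>[<=2] A holds, but (A | D) fails at k=2 → not this j.
  j=4: <>[<=2] A holds, but (A | D) fails at k=2 → not this j.
No j in the window works → until fails.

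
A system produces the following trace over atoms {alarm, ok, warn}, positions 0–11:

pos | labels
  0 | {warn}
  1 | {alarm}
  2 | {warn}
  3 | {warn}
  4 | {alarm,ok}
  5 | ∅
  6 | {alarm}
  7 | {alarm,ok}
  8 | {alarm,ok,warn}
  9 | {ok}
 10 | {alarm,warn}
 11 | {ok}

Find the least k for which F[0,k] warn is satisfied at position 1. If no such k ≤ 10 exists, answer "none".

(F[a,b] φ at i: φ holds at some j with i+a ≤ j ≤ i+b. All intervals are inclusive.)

1

Scan j = 1,2,… for warn:
  j=1: fails
  j=2: holds
First hit at j=2, so smallest k = 2-1 = 1.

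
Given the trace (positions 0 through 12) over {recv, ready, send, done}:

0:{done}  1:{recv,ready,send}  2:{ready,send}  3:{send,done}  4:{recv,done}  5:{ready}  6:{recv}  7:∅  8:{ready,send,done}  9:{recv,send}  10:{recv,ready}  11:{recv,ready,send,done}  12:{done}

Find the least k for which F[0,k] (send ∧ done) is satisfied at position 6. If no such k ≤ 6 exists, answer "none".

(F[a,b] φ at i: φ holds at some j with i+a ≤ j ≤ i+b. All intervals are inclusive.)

Scan j = 6,7,… for (send ∧ done):
  j=6: fails
  j=7: fails
  j=8: holds
First hit at j=8, so smallest k = 8-6 = 2.

2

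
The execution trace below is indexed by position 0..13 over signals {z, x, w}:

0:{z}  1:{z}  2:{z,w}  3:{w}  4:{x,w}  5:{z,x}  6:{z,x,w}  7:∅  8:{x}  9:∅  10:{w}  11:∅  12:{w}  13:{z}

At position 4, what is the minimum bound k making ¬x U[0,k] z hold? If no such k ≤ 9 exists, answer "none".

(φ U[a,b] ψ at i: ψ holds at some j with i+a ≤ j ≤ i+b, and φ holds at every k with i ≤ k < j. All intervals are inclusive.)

none

Need earliest j ≥ 4 with z, and ¬x at every k in [4,j-1].
  j=4: rhs fails.
  j=5: rhs holds but lhs fails at k=4.
  j=6: rhs holds but lhs fails at k=4.
  j=7: rhs fails.
  j=8: rhs fails.
  j=9: rhs fails.
  j=10: rhs fails.
  j=11: rhs fails.
  j=12: rhs fails.
  j=13: rhs holds but lhs fails at k=4.
No witness within the range → none.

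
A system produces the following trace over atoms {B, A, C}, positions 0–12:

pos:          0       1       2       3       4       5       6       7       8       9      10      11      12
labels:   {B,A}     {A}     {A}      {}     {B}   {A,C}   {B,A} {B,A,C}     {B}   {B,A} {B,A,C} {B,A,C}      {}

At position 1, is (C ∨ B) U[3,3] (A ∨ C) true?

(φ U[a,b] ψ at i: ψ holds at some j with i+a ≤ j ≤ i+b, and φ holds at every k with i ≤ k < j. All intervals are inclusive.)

No

Need some j in [4,4] with (A ∨ C), and (C ∨ B) at every k in [1,j-1].
  j=4: (A ∨ C) false.
No j in the window works → until fails.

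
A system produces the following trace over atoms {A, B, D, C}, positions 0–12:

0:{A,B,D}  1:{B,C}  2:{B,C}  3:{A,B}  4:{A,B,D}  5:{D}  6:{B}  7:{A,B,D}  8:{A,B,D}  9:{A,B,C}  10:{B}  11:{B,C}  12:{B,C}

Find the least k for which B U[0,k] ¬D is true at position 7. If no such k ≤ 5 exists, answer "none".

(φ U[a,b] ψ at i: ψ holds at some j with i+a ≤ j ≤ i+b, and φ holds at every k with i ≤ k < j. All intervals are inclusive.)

Need earliest j ≥ 7 with ¬D, and B at every k in [7,j-1].
  j=7: rhs fails.
  j=8: rhs fails.
  j=9: rhs holds; lhs holds on [7,8]. k = 2.

2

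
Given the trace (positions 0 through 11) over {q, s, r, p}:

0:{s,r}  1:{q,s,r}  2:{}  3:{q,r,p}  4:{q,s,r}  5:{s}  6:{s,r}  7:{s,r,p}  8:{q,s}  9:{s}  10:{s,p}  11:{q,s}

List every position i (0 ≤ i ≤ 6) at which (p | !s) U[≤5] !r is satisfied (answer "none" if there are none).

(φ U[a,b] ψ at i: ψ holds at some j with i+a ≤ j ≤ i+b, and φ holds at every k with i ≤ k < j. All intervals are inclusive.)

2, 5

Evaluate at each i in [0,6]:
  i=0: ✗ (lhs fails at k=0 before rhs at j=2)
  i=1: ✗ (lhs fails at k=1 before rhs at j=2)
  i=2: ✓ (rhs at j=2)
  i=3: ✗ (lhs fails at k=4 before rhs at j=5)
  i=4: ✗ (lhs fails at k=4 before rhs at j=5)
  i=5: ✓ (rhs at j=5)
  i=6: ✗ (lhs fails at k=6 before rhs at j=8)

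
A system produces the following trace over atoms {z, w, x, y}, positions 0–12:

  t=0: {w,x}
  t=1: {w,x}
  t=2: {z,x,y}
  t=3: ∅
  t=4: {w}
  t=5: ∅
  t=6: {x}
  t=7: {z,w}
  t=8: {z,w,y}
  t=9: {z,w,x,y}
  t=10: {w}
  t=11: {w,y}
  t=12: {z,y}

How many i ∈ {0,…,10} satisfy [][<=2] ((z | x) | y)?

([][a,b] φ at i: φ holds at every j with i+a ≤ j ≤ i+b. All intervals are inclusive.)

3

Evaluate at each i in [0,10]:
  i=0: ✓ (all of [0,2])
  i=1: ✗ (fails at j=3)
  i=2: ✗ (fails at j=3)
  i=3: ✗ (fails at j=3)
  i=4: ✗ (fails at j=4)
  i=5: ✗ (fails at j=5)
  i=6: ✓ (all of [6,8])
  i=7: ✓ (all of [7,9])
  i=8: ✗ (fails at j=10)
  i=9: ✗ (fails at j=10)
  i=10: ✗ (fails at j=10)
Positions where it holds: {0, 6, 7} → 3.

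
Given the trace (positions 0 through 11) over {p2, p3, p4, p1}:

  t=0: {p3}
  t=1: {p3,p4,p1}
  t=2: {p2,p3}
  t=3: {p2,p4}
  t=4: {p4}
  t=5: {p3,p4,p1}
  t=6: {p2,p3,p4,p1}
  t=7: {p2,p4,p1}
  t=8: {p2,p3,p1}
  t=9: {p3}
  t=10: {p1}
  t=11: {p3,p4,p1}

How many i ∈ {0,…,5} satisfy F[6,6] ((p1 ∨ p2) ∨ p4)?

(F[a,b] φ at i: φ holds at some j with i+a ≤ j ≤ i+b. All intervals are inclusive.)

Evaluate at each i in [0,5]:
  i=0: ✓ (witness j=6)
  i=1: ✓ (witness j=7)
  i=2: ✓ (witness j=8)
  i=3: ✗ (none in [9,9])
  i=4: ✓ (witness j=10)
  i=5: ✓ (witness j=11)
Positions where it holds: {0, 1, 2, 4, 5} → 5.

5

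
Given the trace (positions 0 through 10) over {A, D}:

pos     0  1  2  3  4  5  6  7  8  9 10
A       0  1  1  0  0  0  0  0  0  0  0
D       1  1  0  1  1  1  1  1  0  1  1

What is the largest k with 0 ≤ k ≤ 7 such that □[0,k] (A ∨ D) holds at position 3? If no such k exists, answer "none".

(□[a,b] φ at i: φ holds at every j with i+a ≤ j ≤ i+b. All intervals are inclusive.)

(A ∨ D) must hold from j=3 onward; find where it first fails.
  j=3: holds
  j=4: holds
  j=5: holds
  j=6: holds
  j=7: holds
  j=8: fails
Holds on [3,7], so largest k = 4.

4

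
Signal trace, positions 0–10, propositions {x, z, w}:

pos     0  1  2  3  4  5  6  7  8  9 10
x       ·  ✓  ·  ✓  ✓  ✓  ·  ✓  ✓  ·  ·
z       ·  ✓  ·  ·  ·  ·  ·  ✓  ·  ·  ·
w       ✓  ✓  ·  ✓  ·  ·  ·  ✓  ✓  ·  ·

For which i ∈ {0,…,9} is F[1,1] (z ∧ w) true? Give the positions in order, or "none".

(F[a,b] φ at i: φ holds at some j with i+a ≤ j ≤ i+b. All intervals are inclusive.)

0, 6

Evaluate at each i in [0,9]:
  i=0: ✓ (witness j=1)
  i=1: ✗ (none in [2,2])
  i=2: ✗ (none in [3,3])
  i=3: ✗ (none in [4,4])
  i=4: ✗ (none in [5,5])
  i=5: ✗ (none in [6,6])
  i=6: ✓ (witness j=7)
  i=7: ✗ (none in [8,8])
  i=8: ✗ (none in [9,9])
  i=9: ✗ (none in [10,10])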